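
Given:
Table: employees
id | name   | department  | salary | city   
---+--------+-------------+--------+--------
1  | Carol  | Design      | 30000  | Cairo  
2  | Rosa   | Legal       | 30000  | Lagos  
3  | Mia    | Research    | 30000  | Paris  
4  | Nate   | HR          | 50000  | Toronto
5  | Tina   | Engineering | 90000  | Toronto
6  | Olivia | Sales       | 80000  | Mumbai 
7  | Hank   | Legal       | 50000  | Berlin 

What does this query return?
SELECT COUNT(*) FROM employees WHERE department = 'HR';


Counting rows where department = 'HR'
  Nate -> MATCH


1


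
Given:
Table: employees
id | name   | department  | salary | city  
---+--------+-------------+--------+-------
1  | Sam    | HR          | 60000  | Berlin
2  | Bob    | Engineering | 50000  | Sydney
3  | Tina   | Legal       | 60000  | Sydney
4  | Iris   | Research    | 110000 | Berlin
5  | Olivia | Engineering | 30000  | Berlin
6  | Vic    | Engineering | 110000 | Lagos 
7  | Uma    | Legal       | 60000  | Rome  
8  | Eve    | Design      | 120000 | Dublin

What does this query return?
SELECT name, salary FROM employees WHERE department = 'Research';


Filtering: department = 'Research'
Matching rows: 1

1 rows:
Iris, 110000


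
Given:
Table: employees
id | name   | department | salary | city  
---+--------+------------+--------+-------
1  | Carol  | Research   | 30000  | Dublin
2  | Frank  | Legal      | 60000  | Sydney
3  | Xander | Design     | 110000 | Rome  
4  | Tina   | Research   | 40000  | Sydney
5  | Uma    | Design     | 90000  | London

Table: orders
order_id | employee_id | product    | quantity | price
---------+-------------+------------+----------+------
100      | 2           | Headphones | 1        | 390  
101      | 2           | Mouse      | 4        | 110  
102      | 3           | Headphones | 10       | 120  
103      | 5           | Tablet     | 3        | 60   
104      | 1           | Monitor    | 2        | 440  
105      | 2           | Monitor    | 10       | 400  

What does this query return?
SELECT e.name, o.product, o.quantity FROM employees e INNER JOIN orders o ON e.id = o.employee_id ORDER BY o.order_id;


Joining employees.id = orders.employee_id:
  employee Frank (id=2) -> order Headphones
  employee Frank (id=2) -> order Mouse
  employee Xander (id=3) -> order Headphones
  employee Uma (id=5) -> order Tablet
  employee Carol (id=1) -> order Monitor
  employee Frank (id=2) -> order Monitor


6 rows:
Frank, Headphones, 1
Frank, Mouse, 4
Xander, Headphones, 10
Uma, Tablet, 3
Carol, Monitor, 2
Frank, Monitor, 10


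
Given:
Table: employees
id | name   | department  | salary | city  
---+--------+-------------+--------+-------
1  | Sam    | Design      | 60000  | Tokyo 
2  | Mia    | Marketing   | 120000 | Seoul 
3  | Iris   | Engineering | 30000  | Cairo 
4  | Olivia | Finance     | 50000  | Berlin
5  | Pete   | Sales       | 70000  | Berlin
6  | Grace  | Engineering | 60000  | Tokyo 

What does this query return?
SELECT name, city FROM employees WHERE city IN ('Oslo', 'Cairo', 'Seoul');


Filtering: city IN ('Oslo', 'Cairo', 'Seoul')
Matching: 2 rows

2 rows:
Mia, Seoul
Iris, Cairo


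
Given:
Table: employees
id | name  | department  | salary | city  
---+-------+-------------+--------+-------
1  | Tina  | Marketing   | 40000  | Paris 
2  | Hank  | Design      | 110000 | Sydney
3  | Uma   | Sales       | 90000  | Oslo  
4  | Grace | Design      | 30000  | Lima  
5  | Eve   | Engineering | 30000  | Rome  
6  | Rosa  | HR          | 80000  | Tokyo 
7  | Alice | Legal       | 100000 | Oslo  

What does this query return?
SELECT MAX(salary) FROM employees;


Salaries: 40000, 110000, 90000, 30000, 30000, 80000, 100000
MAX = 110000

110000


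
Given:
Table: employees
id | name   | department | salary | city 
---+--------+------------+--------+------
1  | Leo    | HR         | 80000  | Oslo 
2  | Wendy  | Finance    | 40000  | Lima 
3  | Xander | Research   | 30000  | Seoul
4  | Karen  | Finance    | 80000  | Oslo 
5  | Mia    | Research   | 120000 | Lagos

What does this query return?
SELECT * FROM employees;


SELECT * returns all 5 rows with all columns

5 rows:
1, Leo, HR, 80000, Oslo
2, Wendy, Finance, 40000, Lima
3, Xander, Research, 30000, Seoul
4, Karen, Finance, 80000, Oslo
5, Mia, Research, 120000, Lagos


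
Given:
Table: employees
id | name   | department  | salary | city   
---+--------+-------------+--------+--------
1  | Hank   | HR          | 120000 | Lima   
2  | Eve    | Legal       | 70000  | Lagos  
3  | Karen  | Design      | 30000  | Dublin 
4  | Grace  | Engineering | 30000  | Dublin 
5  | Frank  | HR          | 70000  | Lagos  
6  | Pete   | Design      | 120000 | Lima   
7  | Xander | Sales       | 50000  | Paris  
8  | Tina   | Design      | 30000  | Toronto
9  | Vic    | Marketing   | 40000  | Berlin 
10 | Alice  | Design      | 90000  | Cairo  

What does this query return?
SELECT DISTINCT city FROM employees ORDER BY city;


All 'city' values (row order): Lima, Lagos, Dublin, Dublin, Lagos, Lima, Paris, Toronto, Berlin, Cairo
Removing duplicates leaves 7 unique value(s).

7 values:
Berlin
Cairo
Dublin
Lagos
Lima
Paris
Toronto


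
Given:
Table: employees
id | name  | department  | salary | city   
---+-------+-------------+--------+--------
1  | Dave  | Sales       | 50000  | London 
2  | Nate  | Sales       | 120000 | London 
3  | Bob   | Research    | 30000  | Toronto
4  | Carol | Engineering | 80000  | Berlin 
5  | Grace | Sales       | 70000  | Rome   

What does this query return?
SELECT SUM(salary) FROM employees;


SUM(salary) = 50000 + 120000 + 30000 + 80000 + 70000 = 350000

350000


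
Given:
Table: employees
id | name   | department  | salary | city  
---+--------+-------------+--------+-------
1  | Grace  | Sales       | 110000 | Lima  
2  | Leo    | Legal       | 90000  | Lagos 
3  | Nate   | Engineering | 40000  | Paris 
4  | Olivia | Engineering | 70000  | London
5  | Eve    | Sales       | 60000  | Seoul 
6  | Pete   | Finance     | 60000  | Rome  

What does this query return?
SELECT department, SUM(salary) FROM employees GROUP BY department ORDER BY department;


Summing salary within each department:
  Engineering: 40000 + 70000 = 110000
  Finance: 60000 = 60000
  Legal: 90000 = 90000
  Sales: 110000 + 60000 = 170000


4 groups:
Engineering, 110000
Finance, 60000
Legal, 90000
Sales, 170000


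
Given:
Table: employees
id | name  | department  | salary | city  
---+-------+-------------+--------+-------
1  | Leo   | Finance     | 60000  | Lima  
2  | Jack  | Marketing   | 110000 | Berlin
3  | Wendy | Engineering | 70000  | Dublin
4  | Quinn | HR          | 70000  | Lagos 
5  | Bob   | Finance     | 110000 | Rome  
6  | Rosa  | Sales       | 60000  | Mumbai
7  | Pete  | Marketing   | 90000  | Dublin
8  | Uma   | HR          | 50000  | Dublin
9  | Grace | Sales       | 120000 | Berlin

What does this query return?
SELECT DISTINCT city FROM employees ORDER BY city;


All 'city' values (row order): Lima, Berlin, Dublin, Lagos, Rome, Mumbai, Dublin, Dublin, Berlin
Removing duplicates leaves 6 unique value(s).

6 values:
Berlin
Dublin
Lagos
Lima
Mumbai
Rome


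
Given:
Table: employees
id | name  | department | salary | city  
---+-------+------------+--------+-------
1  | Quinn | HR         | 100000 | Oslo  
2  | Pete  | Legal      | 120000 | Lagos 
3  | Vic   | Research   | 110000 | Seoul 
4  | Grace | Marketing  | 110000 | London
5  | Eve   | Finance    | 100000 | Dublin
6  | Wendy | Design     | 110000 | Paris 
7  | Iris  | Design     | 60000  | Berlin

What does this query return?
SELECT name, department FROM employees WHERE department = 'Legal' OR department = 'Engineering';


Filtering: department = 'Legal' OR 'Engineering'
Matching: 1 rows

1 rows:
Pete, Legal


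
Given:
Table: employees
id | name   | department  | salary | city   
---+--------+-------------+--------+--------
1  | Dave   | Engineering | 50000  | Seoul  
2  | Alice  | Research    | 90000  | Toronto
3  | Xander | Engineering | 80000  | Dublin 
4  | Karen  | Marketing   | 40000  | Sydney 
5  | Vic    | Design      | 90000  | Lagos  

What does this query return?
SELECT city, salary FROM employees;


Projecting columns: city, salary

5 rows:
Seoul, 50000
Toronto, 90000
Dublin, 80000
Sydney, 40000
Lagos, 90000


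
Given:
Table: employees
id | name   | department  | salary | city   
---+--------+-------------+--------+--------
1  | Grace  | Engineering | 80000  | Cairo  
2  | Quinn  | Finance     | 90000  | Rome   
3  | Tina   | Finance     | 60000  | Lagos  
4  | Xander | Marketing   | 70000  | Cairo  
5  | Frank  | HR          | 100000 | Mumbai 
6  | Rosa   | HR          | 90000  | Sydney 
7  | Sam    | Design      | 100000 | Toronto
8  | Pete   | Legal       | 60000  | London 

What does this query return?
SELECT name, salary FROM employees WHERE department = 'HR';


Filtering: department = 'HR'
Matching rows: 2

2 rows:
Frank, 100000
Rosa, 90000


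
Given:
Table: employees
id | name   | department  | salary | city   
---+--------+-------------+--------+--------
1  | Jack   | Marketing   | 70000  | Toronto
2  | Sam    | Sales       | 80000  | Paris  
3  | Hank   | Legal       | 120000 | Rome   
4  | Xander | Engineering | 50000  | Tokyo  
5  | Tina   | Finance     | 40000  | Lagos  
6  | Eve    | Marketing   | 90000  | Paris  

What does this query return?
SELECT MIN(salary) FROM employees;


Salaries: 70000, 80000, 120000, 50000, 40000, 90000
MIN = 40000

40000


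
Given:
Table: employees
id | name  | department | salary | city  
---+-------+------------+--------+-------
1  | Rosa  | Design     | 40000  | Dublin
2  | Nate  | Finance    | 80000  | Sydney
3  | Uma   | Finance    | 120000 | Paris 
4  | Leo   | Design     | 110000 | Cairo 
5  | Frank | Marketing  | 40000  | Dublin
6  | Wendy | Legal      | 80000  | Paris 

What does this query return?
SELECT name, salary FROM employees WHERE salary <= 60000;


Filtering: salary <= 60000
Matching: 2 rows

2 rows:
Rosa, 40000
Frank, 40000


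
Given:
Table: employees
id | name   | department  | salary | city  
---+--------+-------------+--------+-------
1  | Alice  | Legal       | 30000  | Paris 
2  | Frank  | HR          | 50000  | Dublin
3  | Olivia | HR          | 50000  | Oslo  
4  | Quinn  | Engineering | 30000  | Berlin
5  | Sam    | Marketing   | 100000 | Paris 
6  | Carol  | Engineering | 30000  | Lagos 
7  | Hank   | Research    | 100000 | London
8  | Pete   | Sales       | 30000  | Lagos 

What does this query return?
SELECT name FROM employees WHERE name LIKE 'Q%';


LIKE 'Q%' matches names starting with 'Q'
Matching: 1

1 rows:
Quinn


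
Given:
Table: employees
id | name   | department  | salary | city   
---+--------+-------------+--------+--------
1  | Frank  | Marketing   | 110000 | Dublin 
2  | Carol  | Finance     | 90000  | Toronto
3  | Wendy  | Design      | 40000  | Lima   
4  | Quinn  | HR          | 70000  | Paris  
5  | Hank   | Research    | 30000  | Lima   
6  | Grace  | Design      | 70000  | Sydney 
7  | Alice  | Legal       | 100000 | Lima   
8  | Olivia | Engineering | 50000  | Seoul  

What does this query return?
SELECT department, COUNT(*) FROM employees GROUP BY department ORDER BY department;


Assigning each row to its department group:
  Frank -> Marketing
  Carol -> Finance
  Wendy -> Design
  Quinn -> HR
  Hank -> Research
  Grace -> Design
  Alice -> Legal
  Olivia -> Engineering


7 groups:
Design, 2
Engineering, 1
Finance, 1
HR, 1
Legal, 1
Marketing, 1
Research, 1


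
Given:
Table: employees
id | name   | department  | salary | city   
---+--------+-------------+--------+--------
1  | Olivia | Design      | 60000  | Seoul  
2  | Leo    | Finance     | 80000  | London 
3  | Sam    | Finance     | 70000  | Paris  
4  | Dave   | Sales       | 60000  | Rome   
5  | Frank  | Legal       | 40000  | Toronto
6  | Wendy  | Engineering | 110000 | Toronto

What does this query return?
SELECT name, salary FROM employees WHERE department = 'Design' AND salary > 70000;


Filtering: department = 'Design' AND salary > 70000
Matching: 0 rows

Empty result set (0 rows)


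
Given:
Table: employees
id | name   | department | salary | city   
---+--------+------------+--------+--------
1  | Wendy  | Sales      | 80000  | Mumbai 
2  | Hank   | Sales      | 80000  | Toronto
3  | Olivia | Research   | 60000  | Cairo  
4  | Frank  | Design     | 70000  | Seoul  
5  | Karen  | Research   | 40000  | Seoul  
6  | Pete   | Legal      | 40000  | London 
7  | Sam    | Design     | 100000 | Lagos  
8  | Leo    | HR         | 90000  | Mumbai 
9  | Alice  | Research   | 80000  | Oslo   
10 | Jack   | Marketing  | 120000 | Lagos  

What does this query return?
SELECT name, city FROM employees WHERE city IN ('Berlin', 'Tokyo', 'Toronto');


Filtering: city IN ('Berlin', 'Tokyo', 'Toronto')
Matching: 1 rows

1 rows:
Hank, Toronto


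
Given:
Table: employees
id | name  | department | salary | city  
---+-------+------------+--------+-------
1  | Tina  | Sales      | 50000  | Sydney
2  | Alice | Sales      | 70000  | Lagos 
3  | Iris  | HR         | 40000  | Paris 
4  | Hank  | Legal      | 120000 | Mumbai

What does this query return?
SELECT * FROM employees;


SELECT * returns all 4 rows with all columns

4 rows:
1, Tina, Sales, 50000, Sydney
2, Alice, Sales, 70000, Lagos
3, Iris, HR, 40000, Paris
4, Hank, Legal, 120000, Mumbai


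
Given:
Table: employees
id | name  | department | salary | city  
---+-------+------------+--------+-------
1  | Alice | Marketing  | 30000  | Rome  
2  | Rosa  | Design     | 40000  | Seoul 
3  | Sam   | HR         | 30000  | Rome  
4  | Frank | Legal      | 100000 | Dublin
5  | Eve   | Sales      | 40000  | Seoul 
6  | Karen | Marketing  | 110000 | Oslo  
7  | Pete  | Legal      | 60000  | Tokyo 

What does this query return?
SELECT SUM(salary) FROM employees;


SUM(salary) = 30000 + 40000 + 30000 + 100000 + 40000 + 110000 + 60000 = 410000

410000


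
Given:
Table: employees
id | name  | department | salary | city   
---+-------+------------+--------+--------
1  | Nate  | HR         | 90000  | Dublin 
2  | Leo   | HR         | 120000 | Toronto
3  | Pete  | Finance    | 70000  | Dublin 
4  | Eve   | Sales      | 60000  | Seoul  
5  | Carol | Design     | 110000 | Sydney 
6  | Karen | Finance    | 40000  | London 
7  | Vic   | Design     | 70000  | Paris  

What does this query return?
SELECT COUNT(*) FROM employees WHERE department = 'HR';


Counting rows where department = 'HR'
  Nate -> MATCH
  Leo -> MATCH


2


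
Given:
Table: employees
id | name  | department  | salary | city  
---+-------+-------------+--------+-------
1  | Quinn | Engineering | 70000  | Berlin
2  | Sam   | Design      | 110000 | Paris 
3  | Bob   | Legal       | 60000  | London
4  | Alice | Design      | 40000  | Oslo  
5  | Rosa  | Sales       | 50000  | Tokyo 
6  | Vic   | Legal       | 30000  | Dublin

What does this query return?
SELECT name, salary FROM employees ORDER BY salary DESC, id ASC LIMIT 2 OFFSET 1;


Sort by salary DESC (id ASC tiebreak), then skip 1 and take 2
Rows 2 through 3

2 rows:
Quinn, 70000
Bob, 60000


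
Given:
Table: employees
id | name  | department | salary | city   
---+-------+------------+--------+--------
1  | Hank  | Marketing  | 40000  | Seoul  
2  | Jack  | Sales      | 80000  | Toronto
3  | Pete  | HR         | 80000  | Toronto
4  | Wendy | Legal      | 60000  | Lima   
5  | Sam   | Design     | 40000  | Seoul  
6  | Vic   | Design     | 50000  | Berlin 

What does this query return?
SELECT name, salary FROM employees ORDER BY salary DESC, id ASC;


Sorting by salary DESC, then id ASC for ties

6 rows:
Jack, 80000
Pete, 80000
Wendy, 60000
Vic, 50000
Hank, 40000
Sam, 40000


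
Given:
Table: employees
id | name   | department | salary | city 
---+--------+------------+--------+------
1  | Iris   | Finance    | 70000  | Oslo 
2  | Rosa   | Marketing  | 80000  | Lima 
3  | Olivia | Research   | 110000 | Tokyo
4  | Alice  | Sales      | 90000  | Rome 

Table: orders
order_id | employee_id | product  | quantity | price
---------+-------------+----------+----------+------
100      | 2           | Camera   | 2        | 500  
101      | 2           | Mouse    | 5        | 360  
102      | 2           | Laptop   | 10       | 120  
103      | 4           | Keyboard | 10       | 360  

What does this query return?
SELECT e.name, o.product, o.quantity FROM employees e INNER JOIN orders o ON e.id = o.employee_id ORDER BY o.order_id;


Joining employees.id = orders.employee_id:
  employee Rosa (id=2) -> order Camera
  employee Rosa (id=2) -> order Mouse
  employee Rosa (id=2) -> order Laptop
  employee Alice (id=4) -> order Keyboard


4 rows:
Rosa, Camera, 2
Rosa, Mouse, 5
Rosa, Laptop, 10
Alice, Keyboard, 10


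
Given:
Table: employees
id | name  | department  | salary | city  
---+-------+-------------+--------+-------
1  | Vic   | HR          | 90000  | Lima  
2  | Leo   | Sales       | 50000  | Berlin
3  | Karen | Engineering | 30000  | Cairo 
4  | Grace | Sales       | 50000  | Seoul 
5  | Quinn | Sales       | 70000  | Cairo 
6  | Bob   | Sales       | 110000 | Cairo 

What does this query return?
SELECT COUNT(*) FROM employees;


COUNT(*) counts all rows

6


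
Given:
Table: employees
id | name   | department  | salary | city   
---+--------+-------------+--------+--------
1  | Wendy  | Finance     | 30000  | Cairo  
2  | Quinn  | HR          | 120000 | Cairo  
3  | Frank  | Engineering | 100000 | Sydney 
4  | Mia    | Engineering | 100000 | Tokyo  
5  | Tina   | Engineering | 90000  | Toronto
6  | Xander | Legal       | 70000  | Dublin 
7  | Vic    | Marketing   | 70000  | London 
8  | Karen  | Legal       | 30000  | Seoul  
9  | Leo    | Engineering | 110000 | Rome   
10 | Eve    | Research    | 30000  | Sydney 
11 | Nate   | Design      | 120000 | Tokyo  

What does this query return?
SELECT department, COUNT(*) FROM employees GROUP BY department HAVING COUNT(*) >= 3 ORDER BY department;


Groups with count >= 3:
  Engineering: 4 -> PASS
  Design: 1 -> filtered out
  Finance: 1 -> filtered out
  HR: 1 -> filtered out
  Legal: 2 -> filtered out
  Marketing: 1 -> filtered out
  Research: 1 -> filtered out


1 groups:
Engineering, 4


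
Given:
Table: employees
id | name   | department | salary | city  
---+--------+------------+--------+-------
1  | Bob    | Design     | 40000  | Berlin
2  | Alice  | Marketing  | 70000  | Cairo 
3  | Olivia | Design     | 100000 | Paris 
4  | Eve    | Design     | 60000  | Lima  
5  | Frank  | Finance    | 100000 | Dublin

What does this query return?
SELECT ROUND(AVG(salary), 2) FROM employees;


SUM(salary) = 370000
COUNT = 5
ROUND(AVG, 2) = ROUND(370000 / 5, 2) = 74000.0

74000.0


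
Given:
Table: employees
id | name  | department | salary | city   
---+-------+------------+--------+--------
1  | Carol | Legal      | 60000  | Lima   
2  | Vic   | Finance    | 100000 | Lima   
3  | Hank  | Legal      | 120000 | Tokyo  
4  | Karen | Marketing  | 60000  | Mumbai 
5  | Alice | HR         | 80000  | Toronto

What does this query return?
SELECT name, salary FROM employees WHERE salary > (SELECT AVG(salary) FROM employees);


Subquery: AVG(salary) = 84000.0
Filtering: salary > 84000.0
  Vic (100000) -> MATCH
  Hank (120000) -> MATCH


2 rows:
Vic, 100000
Hank, 120000


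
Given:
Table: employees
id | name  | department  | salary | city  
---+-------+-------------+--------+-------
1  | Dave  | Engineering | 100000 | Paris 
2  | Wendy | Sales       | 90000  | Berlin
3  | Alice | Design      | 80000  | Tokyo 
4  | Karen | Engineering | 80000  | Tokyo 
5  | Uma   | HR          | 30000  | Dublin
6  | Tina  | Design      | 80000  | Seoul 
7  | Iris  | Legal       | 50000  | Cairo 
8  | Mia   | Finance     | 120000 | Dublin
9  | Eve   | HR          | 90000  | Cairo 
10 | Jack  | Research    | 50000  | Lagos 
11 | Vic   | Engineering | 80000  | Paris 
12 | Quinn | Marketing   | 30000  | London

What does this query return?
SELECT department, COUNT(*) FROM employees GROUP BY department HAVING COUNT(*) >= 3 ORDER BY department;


Groups with count >= 3:
  Engineering: 3 -> PASS
  Design: 2 -> filtered out
  Finance: 1 -> filtered out
  HR: 2 -> filtered out
  Legal: 1 -> filtered out
  Marketing: 1 -> filtered out
  Research: 1 -> filtered out
  Sales: 1 -> filtered out


1 groups:
Engineering, 3


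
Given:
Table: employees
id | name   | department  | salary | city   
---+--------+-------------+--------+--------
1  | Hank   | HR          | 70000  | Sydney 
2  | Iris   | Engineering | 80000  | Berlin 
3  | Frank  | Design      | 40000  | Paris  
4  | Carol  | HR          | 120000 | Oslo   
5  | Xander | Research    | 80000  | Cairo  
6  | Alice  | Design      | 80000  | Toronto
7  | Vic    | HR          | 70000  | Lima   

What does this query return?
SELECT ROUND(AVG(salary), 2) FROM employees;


SUM(salary) = 540000
COUNT = 7
ROUND(AVG, 2) = ROUND(540000 / 7, 2) = 77142.86

77142.86


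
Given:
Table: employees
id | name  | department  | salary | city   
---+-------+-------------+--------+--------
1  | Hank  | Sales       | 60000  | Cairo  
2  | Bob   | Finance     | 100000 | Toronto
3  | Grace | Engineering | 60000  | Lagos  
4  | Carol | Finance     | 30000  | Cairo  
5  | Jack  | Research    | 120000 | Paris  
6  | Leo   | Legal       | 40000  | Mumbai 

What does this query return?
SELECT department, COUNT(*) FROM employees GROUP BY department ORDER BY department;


Assigning each row to its department group:
  Hank -> Sales
  Bob -> Finance
  Grace -> Engineering
  Carol -> Finance
  Jack -> Research
  Leo -> Legal


5 groups:
Engineering, 1
Finance, 2
Legal, 1
Research, 1
Sales, 1


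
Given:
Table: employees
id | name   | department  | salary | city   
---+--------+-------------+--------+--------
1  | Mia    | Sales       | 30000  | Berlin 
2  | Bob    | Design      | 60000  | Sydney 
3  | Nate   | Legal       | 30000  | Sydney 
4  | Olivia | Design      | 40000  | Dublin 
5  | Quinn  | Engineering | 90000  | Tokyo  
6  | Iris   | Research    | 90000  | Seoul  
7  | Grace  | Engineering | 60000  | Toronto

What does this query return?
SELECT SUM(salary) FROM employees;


SUM(salary) = 30000 + 60000 + 30000 + 40000 + 90000 + 90000 + 60000 = 400000

400000


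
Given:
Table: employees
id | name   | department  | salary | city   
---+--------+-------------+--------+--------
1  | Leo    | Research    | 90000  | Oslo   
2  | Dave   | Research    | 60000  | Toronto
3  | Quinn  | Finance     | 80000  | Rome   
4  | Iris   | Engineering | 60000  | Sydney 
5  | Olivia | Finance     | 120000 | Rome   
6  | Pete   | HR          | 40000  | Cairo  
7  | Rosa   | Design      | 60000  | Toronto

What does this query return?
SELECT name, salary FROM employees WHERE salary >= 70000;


Filtering: salary >= 70000
Matching: 3 rows

3 rows:
Leo, 90000
Quinn, 80000
Olivia, 120000


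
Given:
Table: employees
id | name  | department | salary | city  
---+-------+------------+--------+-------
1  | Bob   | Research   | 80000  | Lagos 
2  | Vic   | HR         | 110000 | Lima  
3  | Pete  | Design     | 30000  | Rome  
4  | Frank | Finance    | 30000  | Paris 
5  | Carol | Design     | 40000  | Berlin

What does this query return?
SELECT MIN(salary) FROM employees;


Salaries: 80000, 110000, 30000, 30000, 40000
MIN = 30000

30000


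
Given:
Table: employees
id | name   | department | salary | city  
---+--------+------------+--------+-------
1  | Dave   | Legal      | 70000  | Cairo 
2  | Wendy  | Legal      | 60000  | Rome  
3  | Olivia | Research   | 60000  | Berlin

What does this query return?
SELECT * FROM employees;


SELECT * returns all 3 rows with all columns

3 rows:
1, Dave, Legal, 70000, Cairo
2, Wendy, Legal, 60000, Rome
3, Olivia, Research, 60000, Berlin


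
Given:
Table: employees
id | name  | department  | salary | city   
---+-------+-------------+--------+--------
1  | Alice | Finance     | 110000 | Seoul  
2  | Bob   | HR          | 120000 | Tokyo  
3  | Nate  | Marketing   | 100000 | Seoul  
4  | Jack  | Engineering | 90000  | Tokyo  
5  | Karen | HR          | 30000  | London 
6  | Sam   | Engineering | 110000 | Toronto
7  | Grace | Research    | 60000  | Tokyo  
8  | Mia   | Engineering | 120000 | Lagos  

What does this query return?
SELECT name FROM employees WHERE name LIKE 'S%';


LIKE 'S%' matches names starting with 'S'
Matching: 1

1 rows:
Sam


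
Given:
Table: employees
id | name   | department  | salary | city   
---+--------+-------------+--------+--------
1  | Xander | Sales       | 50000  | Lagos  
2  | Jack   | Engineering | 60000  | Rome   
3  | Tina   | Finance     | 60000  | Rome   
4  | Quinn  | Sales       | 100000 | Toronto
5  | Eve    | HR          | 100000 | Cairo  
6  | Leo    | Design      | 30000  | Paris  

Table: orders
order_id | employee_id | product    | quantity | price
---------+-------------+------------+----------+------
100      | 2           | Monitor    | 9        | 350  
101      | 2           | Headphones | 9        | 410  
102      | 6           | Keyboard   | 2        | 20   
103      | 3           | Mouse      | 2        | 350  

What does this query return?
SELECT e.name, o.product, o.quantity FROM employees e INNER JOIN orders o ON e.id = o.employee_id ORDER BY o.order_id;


Joining employees.id = orders.employee_id:
  employee Jack (id=2) -> order Monitor
  employee Jack (id=2) -> order Headphones
  employee Leo (id=6) -> order Keyboard
  employee Tina (id=3) -> order Mouse


4 rows:
Jack, Monitor, 9
Jack, Headphones, 9
Leo, Keyboard, 2
Tina, Mouse, 2


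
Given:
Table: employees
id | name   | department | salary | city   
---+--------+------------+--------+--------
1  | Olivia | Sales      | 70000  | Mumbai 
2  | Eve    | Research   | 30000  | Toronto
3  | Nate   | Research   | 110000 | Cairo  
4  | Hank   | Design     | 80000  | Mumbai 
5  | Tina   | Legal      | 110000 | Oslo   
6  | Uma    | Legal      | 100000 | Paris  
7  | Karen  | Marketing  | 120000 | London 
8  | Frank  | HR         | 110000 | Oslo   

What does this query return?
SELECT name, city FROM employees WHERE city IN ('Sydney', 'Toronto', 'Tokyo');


Filtering: city IN ('Sydney', 'Toronto', 'Tokyo')
Matching: 1 rows

1 rows:
Eve, Toronto


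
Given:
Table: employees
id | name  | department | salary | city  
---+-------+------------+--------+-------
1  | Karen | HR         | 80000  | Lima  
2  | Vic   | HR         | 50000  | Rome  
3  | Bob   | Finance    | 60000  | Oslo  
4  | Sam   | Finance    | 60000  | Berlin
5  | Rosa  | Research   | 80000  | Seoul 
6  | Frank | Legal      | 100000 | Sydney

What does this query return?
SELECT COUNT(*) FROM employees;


COUNT(*) counts all rows

6


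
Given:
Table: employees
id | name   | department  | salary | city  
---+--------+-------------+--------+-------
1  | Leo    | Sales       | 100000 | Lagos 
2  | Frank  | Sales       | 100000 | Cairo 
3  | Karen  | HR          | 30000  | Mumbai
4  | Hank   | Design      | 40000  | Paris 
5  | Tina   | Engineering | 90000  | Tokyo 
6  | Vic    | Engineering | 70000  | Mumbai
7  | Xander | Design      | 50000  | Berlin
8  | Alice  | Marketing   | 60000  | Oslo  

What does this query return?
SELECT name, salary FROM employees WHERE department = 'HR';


Filtering: department = 'HR'
Matching rows: 1

1 rows:
Karen, 30000


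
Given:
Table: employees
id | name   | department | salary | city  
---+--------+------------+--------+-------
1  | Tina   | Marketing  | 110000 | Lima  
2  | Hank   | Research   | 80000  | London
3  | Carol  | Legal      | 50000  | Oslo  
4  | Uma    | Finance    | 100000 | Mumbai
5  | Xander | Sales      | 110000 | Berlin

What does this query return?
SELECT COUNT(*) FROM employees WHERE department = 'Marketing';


Counting rows where department = 'Marketing'
  Tina -> MATCH


1


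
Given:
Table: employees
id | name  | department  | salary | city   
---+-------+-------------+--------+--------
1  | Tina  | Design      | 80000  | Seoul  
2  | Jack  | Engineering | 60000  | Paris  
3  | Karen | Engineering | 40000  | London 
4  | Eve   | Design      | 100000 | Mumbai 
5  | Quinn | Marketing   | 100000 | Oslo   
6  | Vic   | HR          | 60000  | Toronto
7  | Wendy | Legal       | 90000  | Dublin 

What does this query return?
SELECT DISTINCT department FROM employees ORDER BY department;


All 'department' values (row order): Design, Engineering, Engineering, Design, Marketing, HR, Legal
Removing duplicates leaves 5 unique value(s).

5 values:
Design
Engineering
HR
Legal
Marketing


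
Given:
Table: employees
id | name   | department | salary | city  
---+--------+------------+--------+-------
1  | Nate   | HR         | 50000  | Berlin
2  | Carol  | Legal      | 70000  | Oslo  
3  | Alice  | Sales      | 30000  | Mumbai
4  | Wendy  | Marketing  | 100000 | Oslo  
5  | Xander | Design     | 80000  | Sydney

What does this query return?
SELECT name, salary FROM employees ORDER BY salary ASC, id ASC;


Sorting by salary ASC, then id ASC for ties

5 rows:
Alice, 30000
Nate, 50000
Carol, 70000
Xander, 80000
Wendy, 100000


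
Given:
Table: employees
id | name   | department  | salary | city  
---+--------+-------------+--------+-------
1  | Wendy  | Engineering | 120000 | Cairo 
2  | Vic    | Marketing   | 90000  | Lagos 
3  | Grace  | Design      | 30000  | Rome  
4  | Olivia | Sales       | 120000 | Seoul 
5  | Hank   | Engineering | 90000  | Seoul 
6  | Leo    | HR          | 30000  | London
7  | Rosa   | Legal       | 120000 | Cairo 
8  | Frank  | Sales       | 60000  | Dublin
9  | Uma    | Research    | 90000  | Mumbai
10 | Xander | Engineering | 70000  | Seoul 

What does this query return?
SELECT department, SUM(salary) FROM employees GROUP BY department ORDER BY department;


Summing salary within each department:
  Design: 30000 = 30000
  Engineering: 120000 + 90000 + 70000 = 280000
  HR: 30000 = 30000
  Legal: 120000 = 120000
  Marketing: 90000 = 90000
  Research: 90000 = 90000
  Sales: 120000 + 60000 = 180000


7 groups:
Design, 30000
Engineering, 280000
HR, 30000
Legal, 120000
Marketing, 90000
Research, 90000
Sales, 180000


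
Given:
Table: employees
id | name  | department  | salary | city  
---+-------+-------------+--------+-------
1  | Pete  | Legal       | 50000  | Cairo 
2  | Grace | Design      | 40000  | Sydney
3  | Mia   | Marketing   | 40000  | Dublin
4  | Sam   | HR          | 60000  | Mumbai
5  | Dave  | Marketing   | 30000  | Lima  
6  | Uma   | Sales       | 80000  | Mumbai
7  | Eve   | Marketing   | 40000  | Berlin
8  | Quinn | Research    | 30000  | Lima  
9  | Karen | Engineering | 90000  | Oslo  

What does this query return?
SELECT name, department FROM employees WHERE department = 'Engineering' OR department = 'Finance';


Filtering: department = 'Engineering' OR 'Finance'
Matching: 1 rows

1 rows:
Karen, Engineering


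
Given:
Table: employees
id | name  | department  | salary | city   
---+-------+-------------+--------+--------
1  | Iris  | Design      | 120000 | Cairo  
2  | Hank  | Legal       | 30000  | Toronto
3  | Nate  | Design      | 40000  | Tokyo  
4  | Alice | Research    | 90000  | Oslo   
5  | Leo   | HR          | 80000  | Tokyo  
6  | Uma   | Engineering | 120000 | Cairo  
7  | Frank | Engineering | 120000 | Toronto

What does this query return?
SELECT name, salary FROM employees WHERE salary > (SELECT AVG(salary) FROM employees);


Subquery: AVG(salary) = 85714.29
Filtering: salary > 85714.29
  Iris (120000) -> MATCH
  Alice (90000) -> MATCH
  Uma (120000) -> MATCH
  Frank (120000) -> MATCH


4 rows:
Iris, 120000
Alice, 90000
Uma, 120000
Frank, 120000


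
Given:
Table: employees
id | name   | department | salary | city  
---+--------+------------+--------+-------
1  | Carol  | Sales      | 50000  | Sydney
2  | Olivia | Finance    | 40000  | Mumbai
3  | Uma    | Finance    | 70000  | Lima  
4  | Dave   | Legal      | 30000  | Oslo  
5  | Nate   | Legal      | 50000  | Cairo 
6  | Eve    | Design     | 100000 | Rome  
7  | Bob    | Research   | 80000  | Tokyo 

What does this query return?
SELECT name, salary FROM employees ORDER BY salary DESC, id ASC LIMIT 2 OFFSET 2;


Sort by salary DESC (id ASC tiebreak), then skip 2 and take 2
Rows 3 through 4

2 rows:
Uma, 70000
Carol, 50000


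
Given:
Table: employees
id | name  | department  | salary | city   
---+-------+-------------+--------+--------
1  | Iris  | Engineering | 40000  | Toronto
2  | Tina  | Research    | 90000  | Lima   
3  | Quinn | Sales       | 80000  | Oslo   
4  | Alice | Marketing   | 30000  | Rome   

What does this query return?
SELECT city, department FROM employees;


Projecting columns: city, department

4 rows:
Toronto, Engineering
Lima, Research
Oslo, Sales
Rome, Marketing


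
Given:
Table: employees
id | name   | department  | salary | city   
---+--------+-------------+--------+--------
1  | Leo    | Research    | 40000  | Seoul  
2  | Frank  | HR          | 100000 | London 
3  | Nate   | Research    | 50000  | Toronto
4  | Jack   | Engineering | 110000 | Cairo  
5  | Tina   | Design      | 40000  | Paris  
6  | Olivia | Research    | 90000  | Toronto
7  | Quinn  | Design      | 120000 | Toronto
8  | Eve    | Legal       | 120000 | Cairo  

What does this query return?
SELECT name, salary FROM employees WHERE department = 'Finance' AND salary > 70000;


Filtering: department = 'Finance' AND salary > 70000
Matching: 0 rows

Empty result set (0 rows)


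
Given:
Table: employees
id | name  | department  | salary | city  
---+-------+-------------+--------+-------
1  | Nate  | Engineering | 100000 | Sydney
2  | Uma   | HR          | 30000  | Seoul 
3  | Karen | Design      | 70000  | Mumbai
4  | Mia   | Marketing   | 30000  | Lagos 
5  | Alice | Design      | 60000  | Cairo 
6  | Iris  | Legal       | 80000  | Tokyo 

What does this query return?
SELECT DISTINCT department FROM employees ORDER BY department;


All 'department' values (row order): Engineering, HR, Design, Marketing, Design, Legal
Removing duplicates leaves 5 unique value(s).

5 values:
Design
Engineering
HR
Legal
Marketing


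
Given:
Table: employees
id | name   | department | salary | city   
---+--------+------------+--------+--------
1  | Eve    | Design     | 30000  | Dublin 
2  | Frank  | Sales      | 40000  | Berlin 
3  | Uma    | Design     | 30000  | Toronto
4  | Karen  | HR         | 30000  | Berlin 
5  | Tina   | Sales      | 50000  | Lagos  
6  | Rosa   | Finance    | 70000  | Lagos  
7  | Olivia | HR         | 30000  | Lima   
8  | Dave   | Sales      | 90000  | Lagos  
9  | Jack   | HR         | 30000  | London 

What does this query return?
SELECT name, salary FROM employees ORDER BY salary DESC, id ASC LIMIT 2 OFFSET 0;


Sort by salary DESC (id ASC tiebreak), then skip 0 and take 2
Rows 1 through 2

2 rows:
Dave, 90000
Rosa, 70000


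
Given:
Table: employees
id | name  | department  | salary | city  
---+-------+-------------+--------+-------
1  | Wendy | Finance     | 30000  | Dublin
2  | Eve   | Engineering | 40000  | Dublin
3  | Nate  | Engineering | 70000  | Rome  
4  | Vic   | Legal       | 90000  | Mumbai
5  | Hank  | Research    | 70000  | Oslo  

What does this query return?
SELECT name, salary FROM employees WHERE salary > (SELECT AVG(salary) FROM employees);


Subquery: AVG(salary) = 60000.0
Filtering: salary > 60000.0
  Nate (70000) -> MATCH
  Vic (90000) -> MATCH
  Hank (70000) -> MATCH


3 rows:
Nate, 70000
Vic, 90000
Hank, 70000


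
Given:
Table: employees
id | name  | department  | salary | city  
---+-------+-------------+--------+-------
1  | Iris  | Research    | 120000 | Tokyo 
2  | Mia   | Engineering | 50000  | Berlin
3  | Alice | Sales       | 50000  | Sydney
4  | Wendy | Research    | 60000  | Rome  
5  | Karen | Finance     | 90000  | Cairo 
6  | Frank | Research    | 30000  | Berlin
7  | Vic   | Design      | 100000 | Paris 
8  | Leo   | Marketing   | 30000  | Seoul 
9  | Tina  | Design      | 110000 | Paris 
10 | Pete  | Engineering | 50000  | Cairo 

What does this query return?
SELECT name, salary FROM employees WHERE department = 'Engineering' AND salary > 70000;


Filtering: department = 'Engineering' AND salary > 70000
Matching: 0 rows

Empty result set (0 rows)


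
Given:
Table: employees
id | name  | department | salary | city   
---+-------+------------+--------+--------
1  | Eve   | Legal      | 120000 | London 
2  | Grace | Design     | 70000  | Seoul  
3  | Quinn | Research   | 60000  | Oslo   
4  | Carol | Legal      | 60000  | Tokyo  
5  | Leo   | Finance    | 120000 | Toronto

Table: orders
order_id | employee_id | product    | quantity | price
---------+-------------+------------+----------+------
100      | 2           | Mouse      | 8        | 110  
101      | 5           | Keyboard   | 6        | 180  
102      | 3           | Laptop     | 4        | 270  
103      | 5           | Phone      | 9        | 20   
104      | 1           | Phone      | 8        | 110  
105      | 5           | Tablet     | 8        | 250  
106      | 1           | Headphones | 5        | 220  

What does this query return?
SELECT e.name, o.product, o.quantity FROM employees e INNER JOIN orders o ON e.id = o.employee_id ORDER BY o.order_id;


Joining employees.id = orders.employee_id:
  employee Grace (id=2) -> order Mouse
  employee Leo (id=5) -> order Keyboard
  employee Quinn (id=3) -> order Laptop
  employee Leo (id=5) -> order Phone
  employee Eve (id=1) -> order Phone
  employee Leo (id=5) -> order Tablet
  employee Eve (id=1) -> order Headphones


7 rows:
Grace, Mouse, 8
Leo, Keyboard, 6
Quinn, Laptop, 4
Leo, Phone, 9
Eve, Phone, 8
Leo, Tablet, 8
Eve, Headphones, 5


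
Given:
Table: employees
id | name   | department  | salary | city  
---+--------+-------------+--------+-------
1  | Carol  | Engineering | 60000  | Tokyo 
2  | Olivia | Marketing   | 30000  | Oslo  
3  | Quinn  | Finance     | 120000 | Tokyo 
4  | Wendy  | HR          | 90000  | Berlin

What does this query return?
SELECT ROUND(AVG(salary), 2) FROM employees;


SUM(salary) = 300000
COUNT = 4
ROUND(AVG, 2) = ROUND(300000 / 4, 2) = 75000.0

75000.0


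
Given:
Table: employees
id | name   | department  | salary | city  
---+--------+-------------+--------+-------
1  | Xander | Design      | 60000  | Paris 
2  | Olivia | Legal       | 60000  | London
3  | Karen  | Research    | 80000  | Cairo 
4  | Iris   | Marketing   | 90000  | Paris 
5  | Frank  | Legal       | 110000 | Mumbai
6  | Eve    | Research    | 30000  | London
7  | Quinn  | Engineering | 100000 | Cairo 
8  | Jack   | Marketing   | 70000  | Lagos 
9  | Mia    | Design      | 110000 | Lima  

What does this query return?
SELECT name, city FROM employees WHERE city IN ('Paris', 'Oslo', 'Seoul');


Filtering: city IN ('Paris', 'Oslo', 'Seoul')
Matching: 2 rows

2 rows:
Xander, Paris
Iris, Paris


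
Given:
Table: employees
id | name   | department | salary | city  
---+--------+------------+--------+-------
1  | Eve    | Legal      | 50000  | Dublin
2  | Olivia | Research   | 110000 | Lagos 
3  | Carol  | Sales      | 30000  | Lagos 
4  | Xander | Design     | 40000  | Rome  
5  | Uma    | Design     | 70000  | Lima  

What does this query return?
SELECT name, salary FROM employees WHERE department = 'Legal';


Filtering: department = 'Legal'
Matching rows: 1

1 rows:
Eve, 50000


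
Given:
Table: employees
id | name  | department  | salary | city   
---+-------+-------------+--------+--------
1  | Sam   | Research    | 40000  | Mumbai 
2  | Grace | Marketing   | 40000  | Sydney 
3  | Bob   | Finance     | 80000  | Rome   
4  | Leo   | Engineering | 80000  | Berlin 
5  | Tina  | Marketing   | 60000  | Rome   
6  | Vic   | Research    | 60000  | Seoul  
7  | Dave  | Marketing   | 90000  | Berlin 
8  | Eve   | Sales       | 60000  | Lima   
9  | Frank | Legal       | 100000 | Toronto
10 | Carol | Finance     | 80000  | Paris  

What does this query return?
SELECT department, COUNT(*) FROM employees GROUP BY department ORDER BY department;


Assigning each row to its department group:
  Sam -> Research
  Grace -> Marketing
  Bob -> Finance
  Leo -> Engineering
  Tina -> Marketing
  Vic -> Research
  Dave -> Marketing
  Eve -> Sales
  Frank -> Legal
  Carol -> Finance


6 groups:
Engineering, 1
Finance, 2
Legal, 1
Marketing, 3
Research, 2
Sales, 1
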